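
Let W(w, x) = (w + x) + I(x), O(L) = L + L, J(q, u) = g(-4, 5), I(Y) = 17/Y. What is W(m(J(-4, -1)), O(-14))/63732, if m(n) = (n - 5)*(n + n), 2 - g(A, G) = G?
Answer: 181/594832 ≈ 0.00030429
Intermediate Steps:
g(A, G) = 2 - G
J(q, u) = -3 (J(q, u) = 2 - 1*5 = 2 - 5 = -3)
m(n) = 2*n*(-5 + n) (m(n) = (-5 + n)*(2*n) = 2*n*(-5 + n))
O(L) = 2*L
W(w, x) = w + x + 17/x (W(w, x) = (w + x) + 17/x = w + x + 17/x)
W(m(J(-4, -1)), O(-14))/63732 = (2*(-3)*(-5 - 3) + 2*(-14) + 17/((2*(-14))))/63732 = (2*(-3)*(-8) - 28 + 17/(-28))*(1/63732) = (48 - 28 + 17*(-1/28))*(1/63732) = (48 - 28 - 17/28)*(1/63732) = (543/28)*(1/63732) = 181/594832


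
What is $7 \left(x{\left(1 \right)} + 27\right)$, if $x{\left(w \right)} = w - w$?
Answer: $189$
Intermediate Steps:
$x{\left(w \right)} = 0$
$7 \left(x{\left(1 \right)} + 27\right) = 7 \left(0 + 27\right) = 7 \cdot 27 = 189$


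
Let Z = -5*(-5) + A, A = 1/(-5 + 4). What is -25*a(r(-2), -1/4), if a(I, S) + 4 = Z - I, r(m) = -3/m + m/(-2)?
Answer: -875/2 ≈ -437.50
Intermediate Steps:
A = -1 (A = 1/(-1) = -1)
Z = 24 (Z = -5*(-5) - 1 = 25 - 1 = 24)
r(m) = -3/m - m/2 (r(m) = -3/m + m*(-½) = -3/m - m/2)
a(I, S) = 20 - I (a(I, S) = -4 + (24 - I) = 20 - I)
-25*a(r(-2), -1/4) = -25*(20 - (-3/(-2) - ½*(-2))) = -25*(20 - (-3*(-½) + 1)) = -25*(20 - (3/2 + 1)) = -25*(20 - 1*5/2) = -25*(20 - 5/2) = -25*35/2 = -875/2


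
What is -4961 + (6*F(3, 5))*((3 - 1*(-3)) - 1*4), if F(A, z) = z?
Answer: -4901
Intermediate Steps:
-4961 + (6*F(3, 5))*((3 - 1*(-3)) - 1*4) = -4961 + (6*5)*((3 - 1*(-3)) - 1*4) = -4961 + 30*((3 + 3) - 4) = -4961 + 30*(6 - 4) = -4961 + 30*2 = -4961 + 60 = -4901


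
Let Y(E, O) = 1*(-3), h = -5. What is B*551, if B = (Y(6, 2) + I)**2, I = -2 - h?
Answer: 0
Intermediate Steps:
Y(E, O) = -3
I = 3 (I = -2 - 1*(-5) = -2 + 5 = 3)
B = 0 (B = (-3 + 3)**2 = 0**2 = 0)
B*551 = 0*551 = 0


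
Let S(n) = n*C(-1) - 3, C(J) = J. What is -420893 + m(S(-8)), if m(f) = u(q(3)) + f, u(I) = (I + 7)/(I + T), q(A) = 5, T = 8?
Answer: -5471532/13 ≈ -4.2089e+5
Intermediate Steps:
u(I) = (7 + I)/(8 + I) (u(I) = (I + 7)/(I + 8) = (7 + I)/(8 + I))
S(n) = -3 - n (S(n) = n*(-1) - 3 = -n - 3 = -3 - n)
m(f) = 12/13 + f (m(f) = (7 + 5)/(8 + 5) + f = 12/13 + f)
-420893 + m(S(-8)) = -420893 + (12/13 + (-3 - 1*(-8))) = -420893 + (12/13 + (-3 + 8)) = -420893 + (12/13 + 5) = -420893 + 77/13 = -5471532/13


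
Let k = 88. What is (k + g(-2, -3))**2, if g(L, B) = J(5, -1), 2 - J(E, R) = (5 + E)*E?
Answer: 1600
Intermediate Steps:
J(E, R) = 2 - E*(5 + E) (J(E, R) = 2 - (5 + E)*E = 2 - E*(5 + E))
g(L, B) = -48 (g(L, B) = 2 - 1*5**2 - 5*5 = 2 - 1*25 - 25 = 2 - 25 - 25 = -48)
(k + g(-2, -3))**2 = (88 - 48)**2 = 40**2 = 1600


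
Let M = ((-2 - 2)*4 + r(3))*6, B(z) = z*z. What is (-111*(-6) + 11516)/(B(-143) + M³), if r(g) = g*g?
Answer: -12182/53639 ≈ -0.22711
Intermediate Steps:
r(g) = g²
B(z) = z²
M = -42 (M = ((-2 - 2)*4 + 3²)*6 = (-4*4 + 9)*6 = (-16 + 9)*6 = -7*6 = -42)
(-111*(-6) + 11516)/(B(-143) + M³) = (-111*(-6) + 11516)/((-143)² + (-42)³) = (666 + 11516)/(20449 - 74088) = 12182/(-53639) = 12182*(-1/53639) = -12182/53639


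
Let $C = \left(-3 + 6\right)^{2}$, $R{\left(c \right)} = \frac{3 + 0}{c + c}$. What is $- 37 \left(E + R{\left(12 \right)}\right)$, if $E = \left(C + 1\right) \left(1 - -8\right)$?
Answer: $- \frac{26677}{8} \approx -3334.6$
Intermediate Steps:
$R{\left(c \right)} = \frac{3}{2 c}$
$C = 9$ ($C = 3^{2} = 9$)
$E = 90$ ($E = \left(9 + 1\right) \left(1 - -8\right) = 10 \left(1 + 8\right) = 10 \cdot 9 = 90$)
$- 37 \left(E + R{\left(12 \right)}\right) = - 37 \left(90 + \frac{3}{2 \cdot 12}\right) = - 37 \left(90 + \frac{3}{2} \cdot \frac{1}{12}\right) = - 37 \left(90 + \frac{1}{8}\right) = \left(-37\right) \frac{721}{8} = - \frac{26677}{8}$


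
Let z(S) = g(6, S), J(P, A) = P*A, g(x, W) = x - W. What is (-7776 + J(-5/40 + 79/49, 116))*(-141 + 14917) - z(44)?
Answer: -5505099846/49 ≈ -1.1235e+8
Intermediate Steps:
J(P, A) = A*P
z(S) = 6 - S
(-7776 + J(-5/40 + 79/49, 116))*(-141 + 14917) - z(44) = (-7776 + 116*(-5/40 + 79/49))*(-141 + 14917) - (6 - 1*44) = (-7776 + 116*(-5*1/40 + 79*(1/49)))*14776 - (6 - 44) = (-7776 + 116*(-⅛ + 79/49))*14776 - 1*(-38) = (-7776 + 116*(583/392))*14776 + 38 = (-7776 + 16907/98)*14776 + 38 = -745141/98*14776 + 38 = -5505101708/49 + 38 = -5505099846/49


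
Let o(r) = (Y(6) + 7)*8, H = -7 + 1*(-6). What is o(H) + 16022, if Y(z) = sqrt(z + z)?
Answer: 16078 + 16*sqrt(3) ≈ 16106.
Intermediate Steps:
Y(z) = sqrt(2)*sqrt(z) (Y(z) = sqrt(2*z) = sqrt(2)*sqrt(z))
H = -13 (H = -7 - 6 = -13)
o(r) = 56 + 16*sqrt(3) (o(r) = (sqrt(2)*sqrt(6) + 7)*8 = (2*sqrt(3) + 7)*8 = (7 + 2*sqrt(3))*8 = 56 + 16*sqrt(3))
o(H) + 16022 = (56 + 16*sqrt(3)) + 16022 = 16078 + 16*sqrt(3)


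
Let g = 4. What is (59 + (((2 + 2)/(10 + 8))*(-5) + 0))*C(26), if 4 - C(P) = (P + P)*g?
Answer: -35428/3 ≈ -11809.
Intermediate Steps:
C(P) = 4 - 8*P (C(P) = 4 - (P + P)*4 = 4 - 2*P*4 = 4 - 8*P)
(59 + (((2 + 2)/(10 + 8))*(-5) + 0))*C(26) = (59 + (((2 + 2)/(10 + 8))*(-5) + 0))*(4 - 8*26) = (59 + ((4/18)*(-5) + 0))*(4 - 208) = (59 + ((4*(1/18))*(-5) + 0))*(-204) = (59 + ((2/9)*(-5) + 0))*(-204) = (59 + (-10/9 + 0))*(-204) = (59 - 10/9)*(-204) = (521/9)*(-204) = -35428/3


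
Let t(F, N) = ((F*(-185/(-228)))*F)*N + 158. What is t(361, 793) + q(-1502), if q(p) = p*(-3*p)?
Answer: 925035347/12 ≈ 7.7086e+7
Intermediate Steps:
t(F, N) = 158 + 185*N*F**2/228 (t(F, N) = ((F*(-185*(-1/228)))*F)*N + 158 = ((F*(185/228))*F)*N + 158 = ((185*F/228)*F)*N + 158 = (185*F**2/228)*N + 158 = 185*N*F**2/228 + 158 = 158 + 185*N*F**2/228)
q(p) = -3*p**2
t(361, 793) + q(-1502) = (158 + (185/228)*793*361**2) - 3*(-1502)**2 = (158 + (185/228)*793*130321) - 3*2256004 = (158 + 1006249595/12) - 6768012 = 1006251491/12 - 6768012 = 925035347/12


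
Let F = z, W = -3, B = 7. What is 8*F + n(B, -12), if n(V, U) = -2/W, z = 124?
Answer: 2978/3 ≈ 992.67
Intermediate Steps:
F = 124
n(V, U) = ⅔ (n(V, U) = -2/(-3) = -2*(-⅓) = ⅔)
8*F + n(B, -12) = 8*124 + ⅔ = 992 + ⅔ = 2978/3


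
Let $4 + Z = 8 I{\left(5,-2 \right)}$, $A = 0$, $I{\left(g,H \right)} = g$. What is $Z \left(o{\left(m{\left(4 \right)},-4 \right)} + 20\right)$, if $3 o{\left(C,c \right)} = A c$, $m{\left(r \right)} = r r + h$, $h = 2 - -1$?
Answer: $720$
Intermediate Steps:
$h = 3$ ($h = 2 + 1 = 3$)
$m{\left(r \right)} = 3 + r^{2}$ ($m{\left(r \right)} = r r + 3 = r^{2} + 3 = 3 + r^{2}$)
$o{\left(C,c \right)} = 0$ ($o{\left(C,c \right)} = \frac{0 c}{3} = \frac{1}{3} \cdot 0 = 0$)
$Z = 36$ ($Z = -4 + 8 \cdot 5 = -4 + 40 = 36$)
$Z \left(o{\left(m{\left(4 \right)},-4 \right)} + 20\right) = 36 \left(0 + 20\right) = 36 \cdot 20 = 720$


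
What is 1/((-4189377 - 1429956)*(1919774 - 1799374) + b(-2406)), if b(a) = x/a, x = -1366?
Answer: -1203/813910934918917 ≈ -1.4780e-12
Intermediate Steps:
b(a) = -1366/a
1/((-4189377 - 1429956)*(1919774 - 1799374) + b(-2406)) = 1/((-4189377 - 1429956)*(1919774 - 1799374) - 1366/(-2406)) = 1/(-5619333*120400 - 1366*(-1/2406)) = 1/(-676567693200 + 683/1203) = 1/(-813910934918917/1203) = -1203/813910934918917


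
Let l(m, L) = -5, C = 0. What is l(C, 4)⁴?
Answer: 625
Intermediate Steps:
l(C, 4)⁴ = (-5)⁴ = 625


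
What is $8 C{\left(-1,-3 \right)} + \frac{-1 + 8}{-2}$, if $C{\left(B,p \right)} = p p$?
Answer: $\frac{137}{2} \approx 68.5$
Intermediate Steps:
$C{\left(B,p \right)} = p^{2}$
$8 C{\left(-1,-3 \right)} + \frac{-1 + 8}{-2} = 8 \left(-3\right)^{2} + \frac{-1 + 8}{-2} = 8 \cdot 9 + 7 \left(- \frac{1}{2}\right) = 72 - \frac{7}{2} = \frac{137}{2}$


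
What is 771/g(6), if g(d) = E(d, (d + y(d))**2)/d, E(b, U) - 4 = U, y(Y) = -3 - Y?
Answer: 4626/13 ≈ 355.85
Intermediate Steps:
E(b, U) = 4 + U
g(d) = 13/d (g(d) = (4 + (d + (-3 - d))**2)/d = (4 + (-3)**2)/d = (4 + 9)/d = 13/d)
771/g(6) = 771/((13/6)) = 771/((13*(1/6))) = 771/(13/6) = 771*(6/13) = 4626/13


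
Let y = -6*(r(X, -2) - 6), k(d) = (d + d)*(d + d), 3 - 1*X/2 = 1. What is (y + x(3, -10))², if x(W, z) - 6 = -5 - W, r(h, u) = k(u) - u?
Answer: 5476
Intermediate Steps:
X = 4 (X = 6 - 2*1 = 6 - 2 = 4)
k(d) = 4*d² (k(d) = (2*d)*(2*d) = 4*d²)
r(h, u) = -u + 4*u² (r(h, u) = 4*u² - u = -u + 4*u²)
x(W, z) = 1 - W (x(W, z) = 6 + (-5 - W) = 1 - W)
y = -72 (y = -6*(-2*(-1 + 4*(-2)) - 6) = -6*(-2*(-1 - 8) - 6) = -6*(-2*(-9) - 6) = -6*(18 - 6) = -6*12 = -72)
(y + x(3, -10))² = (-72 + (1 - 1*3))² = (-72 + (1 - 3))² = (-72 - 2)² = (-74)² = 5476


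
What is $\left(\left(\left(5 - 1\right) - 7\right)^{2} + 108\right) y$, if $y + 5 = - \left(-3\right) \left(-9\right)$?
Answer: $-3744$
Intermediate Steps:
$y = -32$ ($y = -5 - \left(-3\right) \left(-9\right) = -5 - 27 = -32$)
$\left(\left(\left(5 - 1\right) - 7\right)^{2} + 108\right) y = \left(\left(\left(5 - 1\right) - 7\right)^{2} + 108\right) \left(-32\right) = \left(\left(4 - 7\right)^{2} + 108\right) \left(-32\right) = \left(\left(-3\right)^{2} + 108\right) \left(-32\right) = \left(9 + 108\right) \left(-32\right) = 117 \left(-32\right) = -3744$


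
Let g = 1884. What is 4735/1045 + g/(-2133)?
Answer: 542065/148599 ≈ 3.6478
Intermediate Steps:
4735/1045 + g/(-2133) = 4735/1045 + 1884/(-2133) = 4735*(1/1045) + 1884*(-1/2133) = 947/209 - 628/711 = 542065/148599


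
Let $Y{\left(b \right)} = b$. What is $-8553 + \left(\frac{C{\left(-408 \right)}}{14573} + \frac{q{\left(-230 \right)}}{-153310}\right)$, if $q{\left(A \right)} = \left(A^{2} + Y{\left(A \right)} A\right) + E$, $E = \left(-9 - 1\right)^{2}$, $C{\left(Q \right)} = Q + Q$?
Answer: $- \frac{1911066662805}{223418663} \approx -8553.8$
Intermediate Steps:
$C{\left(Q \right)} = 2 Q$
$E = 100$ ($E = \left(-10\right)^{2} = 100$)
$q{\left(A \right)} = 100 + 2 A^{2}$ ($q{\left(A \right)} = \left(A^{2} + A A\right) + 100 = \left(A^{2} + A^{2}\right) + 100 = 2 A^{2} + 100 = 100 + 2 A^{2}$)
$-8553 + \left(\frac{C{\left(-408 \right)}}{14573} + \frac{q{\left(-230 \right)}}{-153310}\right) = -8553 + \left(\frac{2 \left(-408\right)}{14573} + \frac{100 + 2 \left(-230\right)^{2}}{-153310}\right) = -8553 + \left(\left(-816\right) \frac{1}{14573} + \left(100 + 2 \cdot 52900\right) \left(- \frac{1}{153310}\right)\right) = -8553 + \left(- \frac{816}{14573} + \left(100 + 105800\right) \left(- \frac{1}{153310}\right)\right) = -8553 + \left(- \frac{816}{14573} + 105900 \left(- \frac{1}{153310}\right)\right) = -8553 - \frac{166838166}{223418663} = - \frac{1911066662805}{223418663}$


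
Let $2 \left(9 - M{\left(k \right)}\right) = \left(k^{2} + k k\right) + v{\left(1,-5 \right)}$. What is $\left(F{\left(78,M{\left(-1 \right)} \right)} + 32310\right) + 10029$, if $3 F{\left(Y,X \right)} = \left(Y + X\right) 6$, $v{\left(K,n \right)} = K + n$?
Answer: $42515$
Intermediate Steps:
$M{\left(k \right)} = 11 - k^{2}$ ($M{\left(k \right)} = 9 - \frac{\left(k^{2} + k k\right) + \left(1 - 5\right)}{2} = 9 - \frac{\left(k^{2} + k^{2}\right) - 4}{2} = 9 - \frac{2 k^{2} - 4}{2} = 9 - \frac{-4 + 2 k^{2}}{2} = 9 - \left(-2 + k^{2}\right) = 11 - k^{2}$)
$F{\left(Y,X \right)} = 2 X + 2 Y$ ($F{\left(Y,X \right)} = \frac{\left(Y + X\right) 6}{3} = \frac{\left(X + Y\right) 6}{3} = \frac{6 X + 6 Y}{3} = 2 X + 2 Y$)
$\left(F{\left(78,M{\left(-1 \right)} \right)} + 32310\right) + 10029 = \left(\left(2 \left(11 - \left(-1\right)^{2}\right) + 2 \cdot 78\right) + 32310\right) + 10029 = \left(\left(2 \left(11 - 1\right) + 156\right) + 32310\right) + 10029 = \left(\left(2 \cdot 10 + 156\right) + 32310\right) + 10029 = \left(\left(20 + 156\right) + 32310\right) + 10029 = \left(176 + 32310\right) + 10029 = 32486 + 10029 = 42515$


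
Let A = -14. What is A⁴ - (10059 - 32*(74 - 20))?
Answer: 30085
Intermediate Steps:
A⁴ - (10059 - 32*(74 - 20)) = (-14)⁴ - (10059 - 32*(74 - 20)) = 38416 - (10059 - 32*54) = 38416 - (10059 - 1*1728) = 38416 - (10059 - 1728) = 38416 - 1*8331 = 38416 - 8331 = 30085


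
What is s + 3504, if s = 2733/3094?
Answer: 10844109/3094 ≈ 3504.9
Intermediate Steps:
s = 2733/3094 (s = 2733*(1/3094) = 2733/3094 ≈ 0.88332)
s + 3504 = 2733/3094 + 3504 = 10844109/3094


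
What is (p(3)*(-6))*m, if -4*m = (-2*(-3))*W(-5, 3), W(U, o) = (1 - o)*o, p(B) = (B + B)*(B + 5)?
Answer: -2592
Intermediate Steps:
p(B) = 2*B*(5 + B) (p(B) = (2*B)*(5 + B) = 2*B*(5 + B))
W(U, o) = o*(1 - o)
m = 9 (m = -(-2*(-3))*3*(1 - 1*3)/4 = -3*3*(1 - 3)/2 = -3*3*(-2)/2 = -3*(-6)/2 = -¼*(-36) = 9)
(p(3)*(-6))*m = ((2*3*(5 + 3))*(-6))*9 = ((2*3*8)*(-6))*9 = (48*(-6))*9 = -288*9 = -2592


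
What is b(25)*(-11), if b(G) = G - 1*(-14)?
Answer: -429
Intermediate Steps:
b(G) = 14 + G (b(G) = G + 14 = 14 + G)
b(25)*(-11) = (14 + 25)*(-11) = 39*(-11) = -429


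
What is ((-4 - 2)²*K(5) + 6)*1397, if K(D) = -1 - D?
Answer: -293370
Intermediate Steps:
((-4 - 2)²*K(5) + 6)*1397 = ((-4 - 2)²*(-1 - 1*5) + 6)*1397 = ((-6)²*(-1 - 5) + 6)*1397 = (36*(-6) + 6)*1397 = (-216 + 6)*1397 = -210*1397 = -293370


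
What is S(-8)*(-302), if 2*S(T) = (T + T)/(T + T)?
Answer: -151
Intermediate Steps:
S(T) = ½ (S(T) = ((T + T)/(T + T))/2 = ((2*T)/((2*T)))/2 = ((2*T)*(1/(2*T)))/2 = (½)*1 = ½)
S(-8)*(-302) = (½)*(-302) = -151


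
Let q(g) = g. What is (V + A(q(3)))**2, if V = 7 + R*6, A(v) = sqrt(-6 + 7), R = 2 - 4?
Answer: 16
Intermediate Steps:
R = -2
A(v) = 1 (A(v) = sqrt(1) = 1)
V = -5 (V = 7 - 2*6 = 7 - 12 = -5)
(V + A(q(3)))**2 = (-5 + 1)**2 = (-4)**2 = 16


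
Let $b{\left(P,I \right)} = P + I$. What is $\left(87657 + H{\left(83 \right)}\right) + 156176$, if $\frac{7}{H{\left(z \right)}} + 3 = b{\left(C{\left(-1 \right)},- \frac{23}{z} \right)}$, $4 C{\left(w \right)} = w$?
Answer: $\frac{285526119}{1171} \approx 2.4383 \cdot 10^{5}$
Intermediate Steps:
$C{\left(w \right)} = \frac{w}{4}$
$b{\left(P,I \right)} = I + P$
$H{\left(z \right)} = \frac{7}{- \frac{13}{4} - \frac{23}{z}}$ ($H{\left(z \right)} = \frac{7}{-3 + \left(- \frac{23}{z} + \frac{1}{4} \left(-1\right)\right)} = \frac{7}{-3 - \left(\frac{1}{4} + \frac{23}{z}\right)} = \frac{7}{- \frac{13}{4} - \frac{23}{z}}$)
$\left(87657 + H{\left(83 \right)}\right) + 156176 = \left(87657 - \frac{2324}{92 + 13 \cdot 83}\right) + 156176 = \left(87657 - \frac{2324}{92 + 1079}\right) + 156176 = \left(87657 - \frac{2324}{1171}\right) + 156176 = \frac{102644023}{1171} + 156176 = \frac{285526119}{1171}$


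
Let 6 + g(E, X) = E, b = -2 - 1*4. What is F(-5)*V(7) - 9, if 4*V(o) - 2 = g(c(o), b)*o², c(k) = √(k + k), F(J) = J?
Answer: 356 - 245*√14/4 ≈ 126.82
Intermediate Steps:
b = -6 (b = -2 - 4 = -6)
c(k) = √2*√k (c(k) = √(2*k) = √2*√k)
g(E, X) = -6 + E
V(o) = ½ + o²*(-6 + √2*√o)/4 (V(o) = ½ + ((-6 + √2*√o)*o²)/4 = ½ + (o²*(-6 + √2*√o))/4 = ½ + o²*(-6 + √2*√o)/4)
F(-5)*V(7) - 9 = -5*(½ + (¼)*7²*(-6 + √2*√7)) - 9 = -5*(½ + (¼)*49*(-6 + √14)) - 9 = -5*(½ + (-147/2 + 49*√14/4)) - 9 = -5*(-73 + 49*√14/4) - 9 = (365 - 245*√14/4) - 9 = 356 - 245*√14/4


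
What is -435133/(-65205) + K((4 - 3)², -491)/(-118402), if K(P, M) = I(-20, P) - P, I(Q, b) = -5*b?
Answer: 25760504348/3860201205 ≈ 6.6734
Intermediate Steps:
K(P, M) = -6*P (K(P, M) = -5*P - P = -6*P)
-435133/(-65205) + K((4 - 3)², -491)/(-118402) = -435133/(-65205) - 6*(4 - 3)²/(-118402) = -435133*(-1/65205) - 6*1²*(-1/118402) = 435133/65205 - 6*1*(-1/118402) = 435133/65205 - 6*(-1/118402) = 435133/65205 + 3/59201 = 25760504348/3860201205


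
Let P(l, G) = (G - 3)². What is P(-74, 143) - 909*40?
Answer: -16760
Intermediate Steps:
P(l, G) = (-3 + G)²
P(-74, 143) - 909*40 = (-3 + 143)² - 909*40 = 140² - 36360 = 19600 - 36360 = -16760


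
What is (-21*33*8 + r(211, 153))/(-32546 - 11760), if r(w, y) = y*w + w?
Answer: -13475/22153 ≈ -0.60827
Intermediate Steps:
r(w, y) = w + w*y (r(w, y) = w*y + w = w + w*y)
(-21*33*8 + r(211, 153))/(-32546 - 11760) = (-21*33*8 + 211*(1 + 153))/(-32546 - 11760) = (-693*8 + 211*154)/(-44306) = (-5544 + 32494)*(-1/44306) = 26950*(-1/44306) = -13475/22153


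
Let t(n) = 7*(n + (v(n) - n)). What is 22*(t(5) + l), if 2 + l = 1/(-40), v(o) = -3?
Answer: -10131/20 ≈ -506.55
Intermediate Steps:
l = -81/40 (l = -2 + 1/(-40) = -2 - 1/40 = -81/40 ≈ -2.0250)
t(n) = -21 (t(n) = 7*(n + (-3 - n)) = 7*(-3) = -21)
22*(t(5) + l) = 22*(-21 - 81/40) = 22*(-921/40) = -10131/20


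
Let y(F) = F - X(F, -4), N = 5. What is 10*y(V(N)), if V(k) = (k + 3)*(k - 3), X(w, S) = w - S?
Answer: -40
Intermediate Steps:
V(k) = (-3 + k)*(3 + k) (V(k) = (3 + k)*(-3 + k) = (-3 + k)*(3 + k))
y(F) = -4 (y(F) = F - (F - 1*(-4)) = F - (F + 4) = F - (4 + F) = F + (-4 - F) = -4)
10*y(V(N)) = 10*(-4) = -40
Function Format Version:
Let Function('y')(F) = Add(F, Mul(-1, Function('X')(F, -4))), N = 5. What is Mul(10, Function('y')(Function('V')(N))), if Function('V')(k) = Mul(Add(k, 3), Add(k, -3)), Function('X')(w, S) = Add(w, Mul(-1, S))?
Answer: -40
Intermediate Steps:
Function('V')(k) = Mul(Add(-3, k), Add(3, k)) (Function('V')(k) = Mul(Add(3, k), Add(-3, k)) = Mul(Add(-3, k), Add(3, k)))
Function('y')(F) = -4 (Function('y')(F) = Add(F, Mul(-1, Add(F, Mul(-1, -4)))) = Add(F, Mul(-1, Add(F, 4))) = Add(F, Mul(-1, Add(4, F))) = Add(F, Add(-4, Mul(-1, F))) = -4)
Mul(10, Function('y')(Function('V')(N))) = Mul(10, -4) = -40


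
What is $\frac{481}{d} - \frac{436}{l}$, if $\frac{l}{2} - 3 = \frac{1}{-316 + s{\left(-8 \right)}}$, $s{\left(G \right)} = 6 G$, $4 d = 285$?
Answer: $- \frac{20516236}{310935} \approx -65.982$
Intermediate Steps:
$d = \frac{285}{4}$ ($d = \frac{1}{4} \cdot 285 = \frac{285}{4} \approx 71.25$)
$l = \frac{1091}{182}$ ($l = 6 + \frac{2}{-316 + 6 \left(-8\right)} = 6 + \frac{2}{-316 - 48} = 6 + \frac{2}{-364} = 6 + 2 \left(- \frac{1}{364}\right) = 6 - \frac{1}{182} = \frac{1091}{182} \approx 5.9945$)
$\frac{481}{d} - \frac{436}{l} = \frac{481}{\frac{285}{4}} - \frac{436}{\frac{1091}{182}} = 481 \cdot \frac{4}{285} - \frac{79352}{1091} = \frac{1924}{285} - \frac{79352}{1091} = - \frac{20516236}{310935}$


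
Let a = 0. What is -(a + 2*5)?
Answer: -10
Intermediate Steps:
-(a + 2*5) = -(0 + 2*5) = -(0 + 10) = -1*10 = -10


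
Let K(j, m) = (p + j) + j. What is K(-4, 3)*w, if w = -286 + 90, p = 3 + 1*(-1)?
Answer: 1176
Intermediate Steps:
p = 2 (p = 3 - 1 = 2)
K(j, m) = 2 + 2*j (K(j, m) = (2 + j) + j = 2 + 2*j)
w = -196
K(-4, 3)*w = (2 + 2*(-4))*(-196) = (2 - 8)*(-196) = -6*(-196) = 1176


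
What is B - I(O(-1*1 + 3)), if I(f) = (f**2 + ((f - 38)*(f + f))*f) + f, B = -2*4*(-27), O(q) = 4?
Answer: 1284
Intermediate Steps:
B = 216 (B = -8*(-27) = 216)
I(f) = f + f**2 + 2*f**2*(-38 + f) (I(f) = (f**2 + ((-38 + f)*(2*f))*f) + f = (f**2 + (2*f*(-38 + f))*f) + f = (f**2 + 2*f**2*(-38 + f)) + f = f + f**2 + 2*f**2*(-38 + f))
B - I(O(-1*1 + 3)) = 216 - 4*(1 - 75*4 + 2*4**2) = 216 - 4*(1 - 300 + 2*16) = 216 - 4*(1 - 300 + 32) = 216 - 4*(-267) = 216 - 1*(-1068) = 216 + 1068 = 1284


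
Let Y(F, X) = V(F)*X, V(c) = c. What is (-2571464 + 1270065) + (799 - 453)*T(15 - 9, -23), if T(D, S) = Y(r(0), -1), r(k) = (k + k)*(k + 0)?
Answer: -1301399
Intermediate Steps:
r(k) = 2*k² (r(k) = (2*k)*k = 2*k²)
Y(F, X) = F*X
T(D, S) = 0 (T(D, S) = (2*0²)*(-1) = (2*0)*(-1) = 0*(-1) = 0)
(-2571464 + 1270065) + (799 - 453)*T(15 - 9, -23) = (-2571464 + 1270065) + (799 - 453)*0 = -1301399 + 346*0 = -1301399 + 0 = -1301399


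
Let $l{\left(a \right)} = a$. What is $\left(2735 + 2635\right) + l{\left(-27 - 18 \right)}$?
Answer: $5325$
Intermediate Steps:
$\left(2735 + 2635\right) + l{\left(-27 - 18 \right)} = \left(2735 + 2635\right) - 45 = 5370 - 45 = 5325$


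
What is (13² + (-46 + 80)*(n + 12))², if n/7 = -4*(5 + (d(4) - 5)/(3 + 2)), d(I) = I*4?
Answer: 985143769/25 ≈ 3.9406e+7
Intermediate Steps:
d(I) = 4*I
n = -1008/5 (n = 7*(-4*(5 + (4*4 - 5)/(3 + 2))) = 7*(-4*(5 + (16 - 5)/5)) = 7*(-4*(5 + 11*(⅕))) = 7*(-4*(5 + 11/5)) = 7*(-4*36/5) = 7*(-144/5) = -1008/5 ≈ -201.60)
(13² + (-46 + 80)*(n + 12))² = (13² + (-46 + 80)*(-1008/5 + 12))² = (169 + 34*(-948/5))² = (169 - 32232/5)² = (-31387/5)² = 985143769/25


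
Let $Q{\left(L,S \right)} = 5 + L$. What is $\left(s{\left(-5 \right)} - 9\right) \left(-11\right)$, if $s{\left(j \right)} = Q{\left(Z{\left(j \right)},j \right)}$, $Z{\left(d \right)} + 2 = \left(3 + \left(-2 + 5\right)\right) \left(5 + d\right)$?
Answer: $66$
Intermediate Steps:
$Z{\left(d \right)} = 28 + 6 d$ ($Z{\left(d \right)} = -2 + \left(3 + \left(-2 + 5\right)\right) \left(5 + d\right) = -2 + \left(3 + 3\right) \left(5 + d\right) = -2 + 6 \left(5 + d\right) = -2 + \left(30 + 6 d\right) = 28 + 6 d$)
$s{\left(j \right)} = 33 + 6 j$ ($s{\left(j \right)} = 5 + \left(28 + 6 j\right) = 33 + 6 j$)
$\left(s{\left(-5 \right)} - 9\right) \left(-11\right) = \left(\left(33 + 6 \left(-5\right)\right) - 9\right) \left(-11\right) = \left(\left(33 - 30\right) - 9\right) \left(-11\right) = \left(3 - 9\right) \left(-11\right) = \left(-6\right) \left(-11\right) = 66$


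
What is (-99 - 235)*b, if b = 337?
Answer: -112558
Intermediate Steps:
(-99 - 235)*b = (-99 - 235)*337 = -334*337 = -112558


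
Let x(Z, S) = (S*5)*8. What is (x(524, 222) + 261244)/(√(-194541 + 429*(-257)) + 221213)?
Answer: 59754940412/48935496163 - 810372*I*√33866/48935496163 ≈ 1.2211 - 0.0030475*I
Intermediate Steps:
x(Z, S) = 40*S (x(Z, S) = (5*S)*8 = 40*S)
(x(524, 222) + 261244)/(√(-194541 + 429*(-257)) + 221213) = (40*222 + 261244)/(√(-194541 + 429*(-257)) + 221213) = (8880 + 261244)/(√(-194541 - 110253) + 221213) = 270124/(√(-304794) + 221213) = 270124/(3*I*√33866 + 221213) = 270124/(221213 + 3*I*√33866)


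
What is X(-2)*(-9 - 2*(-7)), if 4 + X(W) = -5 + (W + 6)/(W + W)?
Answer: -50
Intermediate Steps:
X(W) = -9 + (6 + W)/(2*W) (X(W) = -4 + (-5 + (W + 6)/(W + W)) = -4 + (-5 + (6 + W)/((2*W))) = -4 + (-5 + (6 + W)*(1/(2*W))) = -4 + (-5 + (6 + W)/(2*W)) = -9 + (6 + W)/(2*W))
X(-2)*(-9 - 2*(-7)) = (-17/2 + 3/(-2))*(-9 - 2*(-7)) = (-17/2 + 3*(-½))*(-9 + 14) = (-17/2 - 3/2)*5 = -10*5 = -50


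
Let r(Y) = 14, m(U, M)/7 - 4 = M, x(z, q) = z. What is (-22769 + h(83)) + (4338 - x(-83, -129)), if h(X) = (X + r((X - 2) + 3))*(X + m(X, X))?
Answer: 48776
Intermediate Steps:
m(U, M) = 28 + 7*M
h(X) = (14 + X)*(28 + 8*X) (h(X) = (X + 14)*(X + (28 + 7*X)) = (14 + X)*(28 + 8*X))
(-22769 + h(83)) + (4338 - x(-83, -129)) = (-22769 + (392 + 8*83**2 + 140*83)) + (4338 - 1*(-83)) = (-22769 + (392 + 8*6889 + 11620)) + (4338 + 83) = (-22769 + (392 + 55112 + 11620)) + 4421 = (-22769 + 67124) + 4421 = 44355 + 4421 = 48776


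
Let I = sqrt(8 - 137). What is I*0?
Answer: 0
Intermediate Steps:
I = I*sqrt(129) (I = sqrt(-129) = I*sqrt(129) ≈ 11.358*I)
I*0 = (I*sqrt(129))*0 = 0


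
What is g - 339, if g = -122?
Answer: -461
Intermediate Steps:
g - 339 = -122 - 339 = -461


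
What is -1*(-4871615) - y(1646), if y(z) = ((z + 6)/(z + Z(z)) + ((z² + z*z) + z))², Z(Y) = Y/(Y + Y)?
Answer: -318585989876477776429/10843849 ≈ -2.9379e+13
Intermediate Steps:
Z(Y) = ½ (Z(Y) = Y/((2*Y)) = Y*(1/(2*Y)) = ½)
y(z) = (z + 2*z² + (6 + z)/(½ + z))² (y(z) = ((z + 6)/(z + ½) + ((z² + z*z) + z))² = ((6 + z)/(½ + z) + ((z² + z²) + z))² = ((6 + z)/(½ + z) + (2*z² + z))² = ((6 + z)/(½ + z) + (z + 2*z²))² = (z + 2*z² + (6 + z)/(½ + z))²)
-1*(-4871615) - y(1646) = -1*(-4871615) - (12 + 3*1646 + 4*1646² + 4*1646³)²/(1 + 2*1646)² = 4871615 - (12 + 4938 + 4*2709316 + 4*4459534136)²/(1 + 3292)² = 4871615 - (12 + 4938 + 10837264 + 17838136544)²/3293² = 4871615 - 17848978758²/10843849 = 4871615 - 318586042703535222564/10843849 = -318585989876477776429/10843849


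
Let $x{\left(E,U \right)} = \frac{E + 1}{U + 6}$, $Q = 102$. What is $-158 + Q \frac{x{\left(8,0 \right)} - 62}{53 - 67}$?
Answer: $\frac{3959}{14} \approx 282.79$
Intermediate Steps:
$x{\left(E,U \right)} = \frac{1 + E}{6 + U}$
$-158 + Q \frac{x{\left(8,0 \right)} - 62}{53 - 67} = -158 + 102 \frac{\frac{1 + 8}{6 + 0} - 62}{53 - 67} = -158 + 102 \frac{\frac{1}{6} \cdot 9 - 62}{-14} = -158 + 102 \left(\frac{1}{6} \cdot 9 - 62\right) \left(- \frac{1}{14}\right) = -158 + 102 \left(\frac{3}{2} - 62\right) \left(- \frac{1}{14}\right) = -158 + 102 \left(\left(- \frac{121}{2}\right) \left(- \frac{1}{14}\right)\right) = -158 + 102 \cdot \frac{121}{28} = -158 + \frac{6171}{14} = \frac{3959}{14}$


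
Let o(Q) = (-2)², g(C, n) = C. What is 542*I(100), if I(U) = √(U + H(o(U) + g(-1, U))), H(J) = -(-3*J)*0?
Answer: 5420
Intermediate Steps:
o(Q) = 4
H(J) = 0 (H(J) = -1*0 = 0)
I(U) = √U (I(U) = √(U + 0) = √U)
542*I(100) = 542*√100 = 542*10 = 5420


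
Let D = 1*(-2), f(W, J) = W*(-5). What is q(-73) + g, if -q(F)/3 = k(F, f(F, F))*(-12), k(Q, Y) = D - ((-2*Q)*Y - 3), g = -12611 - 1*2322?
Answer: -1933337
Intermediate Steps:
f(W, J) = -5*W
D = -2
g = -14933 (g = -12611 - 2322 = -14933)
k(Q, Y) = 1 + 2*Q*Y (k(Q, Y) = -2 - ((-2*Q)*Y - 3) = -2 - (-2*Q*Y - 3) = -2 - (-3 - 2*Q*Y) = -2 + (3 + 2*Q*Y) = 1 + 2*Q*Y)
q(F) = 36 - 360*F**2 (q(F) = -3*(1 + 2*F*(-5*F))*(-12) = -3*(1 - 10*F**2)*(-12) = -3*(-12 + 120*F**2) = 36 - 360*F**2)
q(-73) + g = (36 - 360*(-73)**2) - 14933 = (36 - 360*5329) - 14933 = (36 - 1918440) - 14933 = -1918404 - 14933 = -1933337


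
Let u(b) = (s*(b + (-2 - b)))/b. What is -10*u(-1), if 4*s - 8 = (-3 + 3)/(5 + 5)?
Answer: -40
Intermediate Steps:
s = 2 (s = 2 + ((-3 + 3)/(5 + 5))/4 = 2 + (0/10)/4 = 2 + (0*(⅒))/4 = 2 + (¼)*0 = 2 + 0 = 2)
u(b) = -4/b (u(b) = (2*(b + (-2 - b)))/b = (2*(-2))/b = -4/b)
-10*u(-1) = -(-40)/(-1) = -(-40)*(-1) = -10*4 = -40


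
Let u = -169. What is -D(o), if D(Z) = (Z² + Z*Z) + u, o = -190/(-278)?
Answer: 3247199/19321 ≈ 168.07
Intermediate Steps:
o = 95/139 (o = -190*(-1/278) = 95/139 ≈ 0.68345)
D(Z) = -169 + 2*Z² (D(Z) = (Z² + Z*Z) - 169 = (Z² + Z²) - 169 = 2*Z² - 169 = -169 + 2*Z²)
-D(o) = -(-169 + 2*(95/139)²) = -(-169 + 2*(9025/19321)) = -(-169 + 18050/19321) = -1*(-3247199/19321) = 3247199/19321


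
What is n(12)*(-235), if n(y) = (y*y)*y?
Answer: -406080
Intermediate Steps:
n(y) = y³ (n(y) = y²*y = y³)
n(12)*(-235) = 12³*(-235) = 1728*(-235) = -406080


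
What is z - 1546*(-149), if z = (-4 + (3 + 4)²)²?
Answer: 232379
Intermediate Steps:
z = 2025 (z = (-4 + 7²)² = (-4 + 49)² = 45² = 2025)
z - 1546*(-149) = 2025 - 1546*(-149) = 2025 + 230354 = 232379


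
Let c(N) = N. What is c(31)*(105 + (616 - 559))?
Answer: 5022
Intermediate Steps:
c(31)*(105 + (616 - 559)) = 31*(105 + (616 - 559)) = 31*(105 + 57) = 31*162 = 5022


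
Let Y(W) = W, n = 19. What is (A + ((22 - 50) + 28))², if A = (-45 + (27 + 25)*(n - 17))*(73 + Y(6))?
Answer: 21724921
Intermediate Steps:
A = 4661 (A = (-45 + (27 + 25)*(19 - 17))*(73 + 6) = (-45 + 52*2)*79 = (-45 + 104)*79 = 59*79 = 4661)
(A + ((22 - 50) + 28))² = (4661 + ((22 - 50) + 28))² = (4661 + (-28 + 28))² = (4661 + 0)² = 4661² = 21724921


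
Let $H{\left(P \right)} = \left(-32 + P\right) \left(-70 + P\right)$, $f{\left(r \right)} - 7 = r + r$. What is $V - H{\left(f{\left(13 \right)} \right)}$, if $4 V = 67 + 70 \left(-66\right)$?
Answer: $- \frac{4405}{4} \approx -1101.3$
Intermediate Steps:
$f{\left(r \right)} = 7 + 2 r$ ($f{\left(r \right)} = 7 + \left(r + r\right) = 7 + 2 r$)
$H{\left(P \right)} = \left(-70 + P\right) \left(-32 + P\right)$
$V = - \frac{4553}{4}$ ($V = \frac{67 + 70 \left(-66\right)}{4} = \frac{67 - 4620}{4} = \frac{1}{4} \left(-4553\right) = - \frac{4553}{4} \approx -1138.3$)
$V - H{\left(f{\left(13 \right)} \right)} = - \frac{4553}{4} - \left(2240 + \left(7 + 2 \cdot 13\right)^{2} - 102 \left(7 + 2 \cdot 13\right)\right) = - \frac{4553}{4} - \left(2240 + \left(7 + 26\right)^{2} - 102 \left(7 + 26\right)\right) = - \frac{4553}{4} - \left(2240 + 33^{2} - 3366\right) = - \frac{4553}{4} - \left(2240 + 1089 - 3366\right) = - \frac{4553}{4} - -37 = - \frac{4553}{4} + 37 = - \frac{4405}{4}$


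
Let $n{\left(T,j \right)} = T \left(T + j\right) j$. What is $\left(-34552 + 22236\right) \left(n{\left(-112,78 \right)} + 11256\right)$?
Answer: $-3796776480$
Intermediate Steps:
$n{\left(T,j \right)} = T j \left(T + j\right)$
$\left(-34552 + 22236\right) \left(n{\left(-112,78 \right)} + 11256\right) = \left(-34552 + 22236\right) \left(\left(-112\right) 78 \left(-112 + 78\right) + 11256\right) = - 12316 \left(\left(-112\right) 78 \left(-34\right) + 11256\right) = - 12316 \left(297024 + 11256\right) = \left(-12316\right) 308280 = -3796776480$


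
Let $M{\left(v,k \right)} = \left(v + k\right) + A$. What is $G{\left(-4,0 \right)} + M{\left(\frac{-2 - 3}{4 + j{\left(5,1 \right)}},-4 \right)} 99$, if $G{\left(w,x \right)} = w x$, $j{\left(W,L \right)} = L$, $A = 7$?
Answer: $198$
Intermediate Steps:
$M{\left(v,k \right)} = 7 + k + v$ ($M{\left(v,k \right)} = \left(v + k\right) + 7 = \left(k + v\right) + 7 = 7 + k + v$)
$G{\left(-4,0 \right)} + M{\left(\frac{-2 - 3}{4 + j{\left(5,1 \right)}},-4 \right)} 99 = \left(-4\right) 0 + \left(7 - 4 + \frac{-2 - 3}{4 + 1}\right) 99 = 0 + \left(7 - 4 - \frac{5}{5}\right) 99 = 0 + \left(7 - 4 - 1\right) 99 = 0 + 2 \cdot 99 = 0 + 198 = 198$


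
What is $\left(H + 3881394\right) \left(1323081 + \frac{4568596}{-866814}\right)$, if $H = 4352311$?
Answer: $\frac{4721455785563158645}{433407} \approx 1.0894 \cdot 10^{13}$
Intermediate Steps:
$\left(H + 3881394\right) \left(1323081 + \frac{4568596}{-866814}\right) = \left(4352311 + 3881394\right) \left(1323081 + \frac{4568596}{-866814}\right) = 8233705 \left(1323081 + 4568596 \left(- \frac{1}{866814}\right)\right) = 8233705 \left(1323081 - \frac{2284298}{433407}\right) = 8233705 \cdot \frac{573430282669}{433407} = \frac{4721455785563158645}{433407}$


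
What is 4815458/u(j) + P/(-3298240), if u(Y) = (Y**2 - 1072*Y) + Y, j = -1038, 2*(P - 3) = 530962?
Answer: 1912669252399/902539463760 ≈ 2.1192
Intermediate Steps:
P = 265484 (P = 3 + (1/2)*530962 = 3 + 265481 = 265484)
u(Y) = Y**2 - 1071*Y
4815458/u(j) + P/(-3298240) = 4815458/((-1038*(-1071 - 1038))) + 265484/(-3298240) = 4815458/((-1038*(-2109))) + 265484*(-1/3298240) = 4815458/2189142 - 66371/824560 = 4815458*(1/2189142) - 66371/824560 = 2407729/1094571 - 66371/824560 = 1912669252399/902539463760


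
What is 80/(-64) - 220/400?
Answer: -9/5 ≈ -1.8000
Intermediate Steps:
80/(-64) - 220/400 = 80*(-1/64) - 220*1/400 = -5/4 - 11/20 = -9/5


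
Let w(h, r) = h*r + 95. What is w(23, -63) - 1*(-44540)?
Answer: 43186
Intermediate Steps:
w(h, r) = 95 + h*r
w(23, -63) - 1*(-44540) = (95 + 23*(-63)) - 1*(-44540) = (95 - 1449) + 44540 = -1354 + 44540 = 43186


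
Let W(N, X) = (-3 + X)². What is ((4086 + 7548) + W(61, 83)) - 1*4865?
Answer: 13169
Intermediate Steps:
((4086 + 7548) + W(61, 83)) - 1*4865 = ((4086 + 7548) + (-3 + 83)²) - 1*4865 = (11634 + 80²) - 4865 = (11634 + 6400) - 4865 = 18034 - 4865 = 13169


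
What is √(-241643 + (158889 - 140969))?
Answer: I*√223723 ≈ 472.99*I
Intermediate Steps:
√(-241643 + (158889 - 140969)) = √(-241643 + 17920) = √(-223723) = I*√223723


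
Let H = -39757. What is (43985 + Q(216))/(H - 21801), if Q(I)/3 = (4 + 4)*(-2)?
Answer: -43937/61558 ≈ -0.71375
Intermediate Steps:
Q(I) = -48 (Q(I) = 3*((4 + 4)*(-2)) = 3*(8*(-2)) = 3*(-16) = -48)
(43985 + Q(216))/(H - 21801) = (43985 - 48)/(-39757 - 21801) = 43937/(-61558) = 43937*(-1/61558) = -43937/61558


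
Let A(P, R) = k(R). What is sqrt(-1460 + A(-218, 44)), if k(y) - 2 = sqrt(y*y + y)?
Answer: sqrt(-1458 + 6*sqrt(55)) ≈ 37.597*I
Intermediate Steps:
k(y) = 2 + sqrt(y + y**2) (k(y) = 2 + sqrt(y*y + y) = 2 + sqrt(y**2 + y) = 2 + sqrt(y + y**2))
A(P, R) = 2 + sqrt(R*(1 + R))
sqrt(-1460 + A(-218, 44)) = sqrt(-1460 + (2 + sqrt(44*(1 + 44)))) = sqrt(-1460 + (2 + sqrt(44*45))) = sqrt(-1460 + (2 + sqrt(1980))) = sqrt(-1460 + (2 + 6*sqrt(55))) = sqrt(-1458 + 6*sqrt(55))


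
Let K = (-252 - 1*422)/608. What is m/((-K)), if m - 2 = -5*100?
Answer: -151392/337 ≈ -449.23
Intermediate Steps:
K = -337/304 (K = (-252 - 422)*(1/608) = -674*1/608 = -337/304 ≈ -1.1086)
m = -498 (m = 2 - 5*100 = 2 - 500 = -498)
m/((-K)) = -498/((-1*(-337/304))) = -498/337/304 = -498*304/337 = -151392/337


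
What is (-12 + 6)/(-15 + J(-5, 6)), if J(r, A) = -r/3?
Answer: 9/20 ≈ 0.45000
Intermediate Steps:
J(r, A) = -r/3
(-12 + 6)/(-15 + J(-5, 6)) = (-12 + 6)/(-15 - 1/3*(-5)) = -6/(-15 + 5/3) = -6/(-40/3) = -3/40*(-6) = 9/20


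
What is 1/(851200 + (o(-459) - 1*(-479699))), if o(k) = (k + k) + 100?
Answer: 1/1330081 ≈ 7.5183e-7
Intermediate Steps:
o(k) = 100 + 2*k (o(k) = 2*k + 100 = 100 + 2*k)
1/(851200 + (o(-459) - 1*(-479699))) = 1/(851200 + ((100 + 2*(-459)) - 1*(-479699))) = 1/(851200 + ((100 - 918) + 479699)) = 1/(851200 + (-818 + 479699)) = 1/(851200 + 478881) = 1/1330081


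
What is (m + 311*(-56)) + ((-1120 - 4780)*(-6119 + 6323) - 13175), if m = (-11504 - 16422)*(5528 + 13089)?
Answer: -521132533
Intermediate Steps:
m = -519898342 (m = -27926*18617 = -519898342)
(m + 311*(-56)) + ((-1120 - 4780)*(-6119 + 6323) - 13175) = (-519898342 + 311*(-56)) + ((-1120 - 4780)*(-6119 + 6323) - 13175) = (-519898342 - 17416) + (-5900*204 - 13175) = -519915758 + (-1203600 - 13175) = -519915758 - 1216775 = -521132533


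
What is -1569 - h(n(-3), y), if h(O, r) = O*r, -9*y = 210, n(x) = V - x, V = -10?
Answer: -5197/3 ≈ -1732.3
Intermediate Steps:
n(x) = -10 - x
y = -70/3 (y = -1/9*210 = -70/3 ≈ -23.333)
-1569 - h(n(-3), y) = -1569 - (-10 - 1*(-3))*(-70)/3 = -1569 - (-10 + 3)*(-70)/3 = -1569 - (-7)*(-70)/3 = -1569 - 1*490/3 = -1569 - 490/3 = -5197/3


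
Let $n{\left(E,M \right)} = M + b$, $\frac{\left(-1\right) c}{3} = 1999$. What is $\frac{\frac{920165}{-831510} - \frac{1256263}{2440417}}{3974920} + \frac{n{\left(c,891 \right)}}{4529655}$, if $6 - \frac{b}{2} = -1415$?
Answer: $\frac{133758186597864166439}{162383731777957202669520} \approx 0.00082372$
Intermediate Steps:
$b = 2842$ ($b = 12 - -2830 = 12 + 2830 = 2842$)
$c = -5997$ ($c = \left(-3\right) 1999 = -5997$)
$n{\left(E,M \right)} = 2842 + M$ ($n{\left(E,M \right)} = M + 2842 = 2842 + M$)
$\frac{\frac{920165}{-831510} - \frac{1256263}{2440417}}{3974920} + \frac{n{\left(c,891 \right)}}{4529655} = \frac{\frac{920165}{-831510} - \frac{1256263}{2440417}}{3974920} + \frac{2842 + 891}{4529655} = \left(920165 \left(- \frac{1}{831510}\right) - \frac{1256263}{2440417}\right) \frac{1}{3974920} + 3733 \cdot \frac{1}{4529655} = \left(- \frac{184033}{166302} - \frac{1256263}{2440417}\right) \frac{1}{3974920} + \frac{3733}{4529655} = \left(- \frac{658036311187}{405846227934}\right) \frac{1}{3974920} + \frac{3733}{4529655} = - \frac{658036311187}{1613206288339415280} + \frac{3733}{4529655} = \frac{133758186597864166439}{162383731777957202669520}$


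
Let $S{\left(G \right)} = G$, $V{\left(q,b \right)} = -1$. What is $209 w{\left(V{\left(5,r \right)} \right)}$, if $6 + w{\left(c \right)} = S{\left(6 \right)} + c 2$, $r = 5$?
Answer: $-418$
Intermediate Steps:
$w{\left(c \right)} = 2 c$ ($w{\left(c \right)} = -6 + \left(6 + c 2\right) = -6 + \left(6 + 2 c\right) = 2 c$)
$209 w{\left(V{\left(5,r \right)} \right)} = 209 \cdot 2 \left(-1\right) = 209 \left(-2\right) = -418$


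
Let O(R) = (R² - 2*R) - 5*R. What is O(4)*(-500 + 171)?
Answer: 3948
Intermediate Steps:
O(R) = R² - 7*R
O(4)*(-500 + 171) = (4*(-7 + 4))*(-500 + 171) = (4*(-3))*(-329) = -12*(-329) = 3948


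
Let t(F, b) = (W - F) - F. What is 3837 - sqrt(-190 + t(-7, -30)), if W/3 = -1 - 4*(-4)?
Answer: 3837 - I*sqrt(131) ≈ 3837.0 - 11.446*I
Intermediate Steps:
W = 45 (W = 3*(-1 - 4*(-4)) = 3*(-1 + 16) = 3*15 = 45)
t(F, b) = 45 - 2*F (t(F, b) = (45 - F) - F = 45 - 2*F)
3837 - sqrt(-190 + t(-7, -30)) = 3837 - sqrt(-190 + (45 - 2*(-7))) = 3837 - sqrt(-190 + (45 + 14)) = 3837 - sqrt(-190 + 59) = 3837 - sqrt(-131) = 3837 - I*sqrt(131)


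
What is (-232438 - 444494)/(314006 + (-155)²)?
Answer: -225644/112677 ≈ -2.0026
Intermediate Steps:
(-232438 - 444494)/(314006 + (-155)²) = -676932/(314006 + 24025) = -676932/338031 = -676932*1/338031 = -225644/112677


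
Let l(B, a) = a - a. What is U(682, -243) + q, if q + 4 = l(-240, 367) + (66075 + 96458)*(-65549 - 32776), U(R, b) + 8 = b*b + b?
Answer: -15980998431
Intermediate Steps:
U(R, b) = -8 + b + b**2 (U(R, b) = -8 + (b*b + b) = -8 + (b**2 + b) = -8 + (b + b**2) = -8 + b + b**2)
l(B, a) = 0
q = -15981057229 (q = -4 + (0 + (66075 + 96458)*(-65549 - 32776)) = -4 + (0 + 162533*(-98325)) = -4 + (0 - 15981057225) = -4 - 15981057225 = -15981057229)
U(682, -243) + q = (-8 - 243 + (-243)**2) - 15981057229 = (-8 - 243 + 59049) - 15981057229 = 58798 - 15981057229 = -15980998431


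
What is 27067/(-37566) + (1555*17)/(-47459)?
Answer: -2277629963/1782844794 ≈ -1.2775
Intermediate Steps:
27067/(-37566) + (1555*17)/(-47459) = 27067*(-1/37566) + 26435*(-1/47459) = -27067/37566 - 26435/47459 = -2277629963/1782844794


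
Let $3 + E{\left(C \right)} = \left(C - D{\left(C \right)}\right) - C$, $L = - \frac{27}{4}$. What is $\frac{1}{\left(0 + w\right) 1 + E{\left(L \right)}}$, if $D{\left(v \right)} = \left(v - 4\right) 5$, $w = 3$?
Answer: $\frac{4}{215} \approx 0.018605$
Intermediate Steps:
$D{\left(v \right)} = -20 + 5 v$ ($D{\left(v \right)} = \left(-4 + v\right) 5 = -20 + 5 v$)
$L = - \frac{27}{4}$ ($L = \left(-27\right) \frac{1}{4} = - \frac{27}{4} \approx -6.75$)
$E{\left(C \right)} = 17 - 5 C$ ($E{\left(C \right)} = -3 - \left(-20 + 5 C\right) = 17 - 5 C$)
$\frac{1}{\left(0 + w\right) 1 + E{\left(L \right)}} = \frac{1}{\left(0 + 3\right) 1 + \left(17 - - \frac{135}{4}\right)} = \frac{1}{3 \cdot 1 + \left(17 + \frac{135}{4}\right)} = \frac{1}{3 + \frac{203}{4}} = \frac{1}{\frac{215}{4}} = \frac{4}{215}$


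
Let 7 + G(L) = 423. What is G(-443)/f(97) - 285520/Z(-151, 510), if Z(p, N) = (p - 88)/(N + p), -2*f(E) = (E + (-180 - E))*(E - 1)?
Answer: 27675456707/64530 ≈ 4.2888e+5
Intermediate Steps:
G(L) = 416 (G(L) = -7 + 423 = 416)
f(E) = -90 + 90*E (f(E) = -(E + (-180 - E))*(E - 1)/2 = -(-90)*(-1 + E) = -(180 - 180*E)/2 = -90 + 90*E)
Z(p, N) = (-88 + p)/(N + p)
G(-443)/f(97) - 285520/Z(-151, 510) = 416/(-90 + 90*97) - 285520*(510 - 151)/(-88 - 151) = 416/(-90 + 8730) - 285520/(-239/359) = 416/8640 - 285520/((1/359)*(-239)) = 416*(1/8640) - 285520/(-239/359) = 13/270 - 285520*(-359/239) = 13/270 + 102501680/239 = 27675456707/64530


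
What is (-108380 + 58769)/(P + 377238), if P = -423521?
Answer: 49611/46283 ≈ 1.0719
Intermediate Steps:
(-108380 + 58769)/(P + 377238) = (-108380 + 58769)/(-423521 + 377238) = -49611/(-46283) = -49611*(-1/46283) = 49611/46283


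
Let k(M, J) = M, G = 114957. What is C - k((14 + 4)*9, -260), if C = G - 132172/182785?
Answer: 20982671903/182785 ≈ 1.1479e+5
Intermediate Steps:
C = 21012283073/182785 (C = 114957 - 132172/182785 = 21012283073/182785 ≈ 1.1496e+5)
C - k((14 + 4)*9, -260) = 21012283073/182785 - (14 + 4)*9 = 21012283073/182785 - 18*9 = 21012283073/182785 - 1*162 = 21012283073/182785 - 162 = 20982671903/182785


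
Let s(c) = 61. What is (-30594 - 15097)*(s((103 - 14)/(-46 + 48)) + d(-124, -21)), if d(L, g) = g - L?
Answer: -7493324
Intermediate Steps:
(-30594 - 15097)*(s((103 - 14)/(-46 + 48)) + d(-124, -21)) = (-30594 - 15097)*(61 + (-21 - 1*(-124))) = -45691*(61 + (-21 + 124)) = -45691*(61 + 103) = -45691*164 = -7493324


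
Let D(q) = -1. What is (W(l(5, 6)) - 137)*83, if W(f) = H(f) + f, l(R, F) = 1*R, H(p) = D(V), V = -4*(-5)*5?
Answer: -11039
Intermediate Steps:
V = 100 (V = 20*5 = 100)
H(p) = -1
l(R, F) = R
W(f) = -1 + f
(W(l(5, 6)) - 137)*83 = ((-1 + 5) - 137)*83 = (4 - 137)*83 = -133*83 = -11039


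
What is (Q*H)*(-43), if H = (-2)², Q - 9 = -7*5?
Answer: 4472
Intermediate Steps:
Q = -26 (Q = 9 - 7*5 = 9 - 35 = -26)
H = 4
(Q*H)*(-43) = -26*4*(-43) = -104*(-43) = 4472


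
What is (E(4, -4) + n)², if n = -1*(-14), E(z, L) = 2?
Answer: 256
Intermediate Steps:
n = 14
(E(4, -4) + n)² = (2 + 14)² = 16² = 256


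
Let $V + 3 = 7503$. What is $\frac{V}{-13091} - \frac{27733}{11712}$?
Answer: $- \frac{450892703}{153321792} \approx -2.9408$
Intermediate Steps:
$V = 7500$ ($V = -3 + 7503 = 7500$)
$\frac{V}{-13091} - \frac{27733}{11712} = \frac{7500}{-13091} - \frac{27733}{11712} = 7500 \left(- \frac{1}{13091}\right) - \frac{27733}{11712} = - \frac{7500}{13091} - \frac{27733}{11712} = - \frac{450892703}{153321792}$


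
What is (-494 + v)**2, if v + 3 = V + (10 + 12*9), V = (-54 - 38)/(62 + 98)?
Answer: 230523489/1600 ≈ 1.4408e+5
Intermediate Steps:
V = -23/40 (V = -92/160 = -92*1/160 = -23/40 ≈ -0.57500)
v = 4577/40 (v = -3 + (-23/40 + (10 + 12*9)) = -3 + (-23/40 + (10 + 108)) = -3 + (-23/40 + 118) = -3 + 4697/40 = 4577/40 ≈ 114.43)
(-494 + v)**2 = (-494 + 4577/40)**2 = (-15183/40)**2 = 230523489/1600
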